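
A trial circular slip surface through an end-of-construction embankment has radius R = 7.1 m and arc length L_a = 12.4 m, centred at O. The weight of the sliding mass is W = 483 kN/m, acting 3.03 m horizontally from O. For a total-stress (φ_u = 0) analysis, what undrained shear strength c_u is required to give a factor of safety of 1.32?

FS = c_u·L_a·R / (W·d), so c_u = FS·W·d / (L_a·R).
c_u = 1.32·483·3.03 / (12.40·7.1) = 1931.8 / 88.04 = 21.94 kPa

c_u = 21.9 kPa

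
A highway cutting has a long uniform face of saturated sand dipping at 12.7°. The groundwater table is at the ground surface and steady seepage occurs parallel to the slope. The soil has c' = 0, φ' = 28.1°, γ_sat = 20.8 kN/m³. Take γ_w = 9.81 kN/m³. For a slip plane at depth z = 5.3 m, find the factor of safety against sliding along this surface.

With seepage parallel to the slope and the water table at the surface, the effective normal stress on the slip plane uses the buoyant unit weight γ' = γ_sat − γ_w while the driving shear stress uses γ_sat:
FS = [c' + γ' z cos²β tanφ'] / [γ_sat z sinβ cosβ]
(For c' = 0 this reduces to FS = (γ'/γ_sat)·tanφ'/tanβ.)
γ' = 20.8 − 9.81 = 10.99 kN/m³
Numerator = 0.0 + 10.99·5.3·cos²12.7°·tan28.1° = 0.0 + 10.99·5.3·0.9517·0.5340 = 29.598 kPa
Denominator = 20.8·5.3·sin12.7°·cos12.7° = 20.8·5.3·0.2198·0.9755 = 23.643 kPa
FS = 29.598 / 23.643 = 1.252

FS = 1.25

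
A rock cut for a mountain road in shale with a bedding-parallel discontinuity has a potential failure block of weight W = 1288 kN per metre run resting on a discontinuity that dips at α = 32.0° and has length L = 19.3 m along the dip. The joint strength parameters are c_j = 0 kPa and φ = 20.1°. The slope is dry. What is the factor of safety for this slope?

Resolving the block weight along and normal to the plane and applying the Mohr–Coulomb strength on the joint:
N' = W cosα = 1288·cos32.0° = 1092.3 kN/m
Driving force T = W sinα = 1288·sin32.0° = 682.5 kN/m
Resisting force R = c_j·L + N'·tanφ = 0·19.3 + 1092.3·tan20.1° = 0.0 + 399.7 = 399.7 kN/m
FS = R / T = 399.7 / 682.5 = 0.586

FS = 0.59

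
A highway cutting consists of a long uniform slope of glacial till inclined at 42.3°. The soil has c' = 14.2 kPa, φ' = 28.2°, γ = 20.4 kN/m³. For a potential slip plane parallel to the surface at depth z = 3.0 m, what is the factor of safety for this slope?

For an infinite slope with a slip plane parallel to the surface (no pore pressure): FS = [c' + γz cos²β tanφ'] / [γz sinβ cosβ].
γz = 20.4·3.0 = 61.20 kN/m²
Numerator = 14.2 + 61.20·cos²42.3°·tan28.2° = 14.2 + 61.20·0.5471·0.5362 = 32.152 kPa
Denominator = 61.20·sin42.3°·cos42.3° = 61.20·0.6730·0.7396 = 30.464 kPa
FS = 32.152 / 30.464 = 1.055

FS = 1.06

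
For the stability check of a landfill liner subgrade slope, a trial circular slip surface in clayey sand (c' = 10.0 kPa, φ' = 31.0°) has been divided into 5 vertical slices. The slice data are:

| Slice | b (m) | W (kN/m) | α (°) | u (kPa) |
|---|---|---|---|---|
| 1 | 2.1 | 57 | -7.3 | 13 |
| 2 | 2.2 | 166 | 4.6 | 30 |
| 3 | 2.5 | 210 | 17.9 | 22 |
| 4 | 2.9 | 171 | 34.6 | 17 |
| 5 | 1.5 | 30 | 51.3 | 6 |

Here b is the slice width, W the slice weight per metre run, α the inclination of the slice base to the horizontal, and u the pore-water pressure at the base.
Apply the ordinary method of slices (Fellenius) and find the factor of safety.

FS = 1.79

Ordinary method of slices: FS = Σ[c'·Δl_i + (W_i cosα_i − u_i·Δl_i)·tanφ'] / Σ W_i sinα_i, with Δl_i = b_i / cosα_i.
Slice 1: Δl = 2.1/cos(-7.3°) = 2.117 m; N'_1 = 57·cos(-7.3°) − 13·2.117 = 29.0; c'Δl = 21.17; W sinα = -7.2
Slice 2: Δl = 2.2/cos4.6° = 2.207 m; N'_2 = 166·cos4.6° − 30·2.207 = 99.3; c'Δl = 22.07; W sinα = 13.3
Slice 3: Δl = 2.5/cos17.9° = 2.627 m; N'_3 = 210·cos17.9° − 22·2.627 = 142.0; c'Δl = 26.27; W sinα = 64.5
Slice 4: Δl = 2.9/cos34.6° = 3.523 m; N'_4 = 171·cos34.6° − 17·3.523 = 80.9; c'Δl = 35.23; W sinα = 97.1
Slice 5: Δl = 1.5/cos51.3° = 2.399 m; N'_5 = 30·cos51.3° − 6·2.399 = 4.4; c'Δl = 23.99; W sinα = 23.4
Σc'Δl = 128.7 kN/m; ΣN' = 355.5 kN/m; ΣW sinα = 191.1 kN/m
Resisting = 128.7 + 355.5·tan31.0° = 128.7 + 213.6 = 342.4 kN/m
FS = 342.4 / 191.1 = 1.791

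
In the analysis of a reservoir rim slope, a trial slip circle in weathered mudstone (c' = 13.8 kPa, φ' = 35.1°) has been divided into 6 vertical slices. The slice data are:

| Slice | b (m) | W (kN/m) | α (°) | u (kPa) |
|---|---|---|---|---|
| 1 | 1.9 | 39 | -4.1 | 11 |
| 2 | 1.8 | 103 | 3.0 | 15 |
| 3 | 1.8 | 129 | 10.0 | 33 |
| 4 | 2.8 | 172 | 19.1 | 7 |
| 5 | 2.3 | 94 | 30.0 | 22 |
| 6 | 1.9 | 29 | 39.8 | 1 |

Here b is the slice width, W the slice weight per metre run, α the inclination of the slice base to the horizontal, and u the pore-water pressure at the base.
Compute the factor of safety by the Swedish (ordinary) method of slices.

FS = 2.93

Ordinary method of slices: FS = Σ[c'·Δl_i + (W_i cosα_i − u_i·Δl_i)·tanφ'] / Σ W_i sinα_i, with Δl_i = b_i / cosα_i.
Slice 1: Δl = 1.9/cos(-4.1°) = 1.905 m; N'_1 = 39·cos(-4.1°) − 11·1.905 = 17.9; c'Δl = 26.29; W sinα = -2.8
Slice 2: Δl = 1.8/cos3.0° = 1.802 m; N'_2 = 103·cos3.0° − 15·1.802 = 75.8; c'Δl = 24.87; W sinα = 5.4
Slice 3: Δl = 1.8/cos10.0° = 1.828 m; N'_3 = 129·cos10.0° − 33·1.828 = 66.7; c'Δl = 25.22; W sinα = 22.4
Slice 4: Δl = 2.8/cos19.1° = 2.963 m; N'_4 = 172·cos19.1° − 7·2.963 = 141.8; c'Δl = 40.89; W sinα = 56.3
Slice 5: Δl = 2.3/cos30.0° = 2.656 m; N'_5 = 94·cos30.0° − 22·2.656 = 23.0; c'Δl = 36.65; W sinα = 47.0
Slice 6: Δl = 1.9/cos39.8° = 2.473 m; N'_6 = 29·cos39.8° − 1·2.473 = 19.8; c'Δl = 34.13; W sinα = 18.6
Σc'Δl = 188.1 kN/m; ΣN' = 345.1 kN/m; ΣW sinα = 146.8 kN/m
Resisting = 188.1 + 345.1·tan35.1° = 188.1 + 242.5 = 430.6 kN/m
FS = 430.6 / 146.8 = 2.932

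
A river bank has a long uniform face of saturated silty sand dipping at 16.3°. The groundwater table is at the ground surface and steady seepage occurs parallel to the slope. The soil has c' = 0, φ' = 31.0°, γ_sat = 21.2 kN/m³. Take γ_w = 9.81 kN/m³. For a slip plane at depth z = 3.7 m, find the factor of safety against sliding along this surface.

FS = 1.10

With seepage parallel to the slope and the water table at the surface, the effective normal stress on the slip plane uses the buoyant unit weight γ' = γ_sat − γ_w while the driving shear stress uses γ_sat:
FS = [c' + γ' z cos²β tanφ'] / [γ_sat z sinβ cosβ]
(For c' = 0 this reduces to FS = (γ'/γ_sat)·tanφ'/tanβ.)
γ' = 21.2 − 9.81 = 11.39 kN/m³
Numerator = 0.0 + 11.39·3.7·cos²16.3°·tan31.0° = 0.0 + 11.39·3.7·0.9212·0.6009 = 23.327 kPa
Denominator = 21.2·3.7·sin16.3°·cos16.3° = 21.2·3.7·0.2807·0.9598 = 21.131 kPa
FS = 23.327 / 21.131 = 1.104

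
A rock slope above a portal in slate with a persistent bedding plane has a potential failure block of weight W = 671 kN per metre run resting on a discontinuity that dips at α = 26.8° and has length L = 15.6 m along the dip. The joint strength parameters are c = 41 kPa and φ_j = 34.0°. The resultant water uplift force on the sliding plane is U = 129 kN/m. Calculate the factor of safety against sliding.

FS = 3.16

Resolving the block weight along and normal to the plane and applying the Mohr–Coulomb strength on the joint:
N' = W cosα − U = 671·cos26.8° − 129 = 469.9 kN/m
Driving force T = W sinα = 671·sin26.8° = 302.5 kN/m
Resisting force R = c·L + N'·tanφ_j = 41·15.6 + 469.9·tan34.0° = 639.6 + 317.0 = 956.6 kN/m
FS = R / T = 956.6 / 302.5 = 3.162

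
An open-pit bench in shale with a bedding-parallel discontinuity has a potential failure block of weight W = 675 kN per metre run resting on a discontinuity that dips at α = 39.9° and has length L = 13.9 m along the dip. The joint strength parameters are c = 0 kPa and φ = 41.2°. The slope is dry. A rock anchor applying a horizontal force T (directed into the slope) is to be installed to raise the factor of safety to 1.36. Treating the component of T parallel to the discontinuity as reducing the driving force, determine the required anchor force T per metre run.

T = 84 kN/m

Resolving forces along and normal to the sliding plane, with the horizontal anchor force T adding T·sinα to the effective normal force and T·cosα acting up the plane against the driving force:
FS = [cL + (W cosα + T sinα) tanφ] / [W sinα − T cosα]
Without the anchor: N' = 517.8 kN/m, driving T_d = 433.0 kN/m, resisting R = 0·13.9 + 517.8·tan41.2° = 453.3 kN/m, FS = 1.05.
Setting FS = 1.36 and solving for T:
1.36·(433.0 − T cos39.9°) = 453.3 + T sin39.9°·tan41.2°
T·(sin39.9°·tan41.2° + 1.36·cos39.9°) = 1.36·433.0 − 453.3
T·(0.6414·0.8754 + 1.36·0.7672) = 588.9 − 453.3 = 135.5
T·1.6049 = 135.5
T = 84.4 kN/m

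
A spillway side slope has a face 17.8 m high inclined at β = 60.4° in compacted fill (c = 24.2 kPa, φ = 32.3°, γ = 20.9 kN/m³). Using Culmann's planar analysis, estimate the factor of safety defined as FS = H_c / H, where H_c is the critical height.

H_c = (4c/γ) · sinβ cosφ / [1 − cos(β − φ)]
    = (4·24.2/20.9) · sin60.4°·cos32.3° / [1 − cos28.1°]
    = 4.632 · 0.7350 / 0.1179 = 28.88 m
FS = H_c / H = 28.88 / 17.8 = 1.622

FS = 1.62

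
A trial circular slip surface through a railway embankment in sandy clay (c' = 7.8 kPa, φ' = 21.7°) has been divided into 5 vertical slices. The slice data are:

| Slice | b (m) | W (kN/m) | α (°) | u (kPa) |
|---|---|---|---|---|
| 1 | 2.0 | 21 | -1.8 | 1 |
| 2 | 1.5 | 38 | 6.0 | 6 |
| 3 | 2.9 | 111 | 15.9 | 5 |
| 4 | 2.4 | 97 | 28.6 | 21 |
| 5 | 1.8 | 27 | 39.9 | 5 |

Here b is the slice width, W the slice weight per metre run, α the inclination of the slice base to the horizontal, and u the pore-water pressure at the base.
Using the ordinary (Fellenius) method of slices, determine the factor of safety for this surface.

FS = 1.65

Ordinary method of slices: FS = Σ[c'·Δl_i + (W_i cosα_i − u_i·Δl_i)·tanφ'] / Σ W_i sinα_i, with Δl_i = b_i / cosα_i.
Slice 1: Δl = 2.0/cos(-1.8°) = 2.001 m; N'_1 = 21·cos(-1.8°) − 1·2.001 = 19.0; c'Δl = 15.61; W sinα = -0.7
Slice 2: Δl = 1.5/cos6.0° = 1.508 m; N'_2 = 38·cos6.0° − 6·1.508 = 28.7; c'Δl = 11.76; W sinα = 4.0
Slice 3: Δl = 2.9/cos15.9° = 3.015 m; N'_3 = 111·cos15.9° − 5·3.015 = 91.7; c'Δl = 23.52; W sinα = 30.4
Slice 4: Δl = 2.4/cos28.6° = 2.734 m; N'_4 = 97·cos28.6° − 21·2.734 = 27.8; c'Δl = 21.32; W sinα = 46.4
Slice 5: Δl = 1.8/cos39.9° = 2.346 m; N'_5 = 27·cos39.9° − 5·2.346 = 9.0; c'Δl = 18.30; W sinα = 17.3
Σc'Δl = 90.5 kN/m; ΣN' = 176.1 kN/m; ΣW sinα = 97.5 kN/m
Resisting = 90.5 + 176.1·tan21.7° = 90.5 + 70.1 = 160.6 kN/m
FS = 160.6 / 97.5 = 1.648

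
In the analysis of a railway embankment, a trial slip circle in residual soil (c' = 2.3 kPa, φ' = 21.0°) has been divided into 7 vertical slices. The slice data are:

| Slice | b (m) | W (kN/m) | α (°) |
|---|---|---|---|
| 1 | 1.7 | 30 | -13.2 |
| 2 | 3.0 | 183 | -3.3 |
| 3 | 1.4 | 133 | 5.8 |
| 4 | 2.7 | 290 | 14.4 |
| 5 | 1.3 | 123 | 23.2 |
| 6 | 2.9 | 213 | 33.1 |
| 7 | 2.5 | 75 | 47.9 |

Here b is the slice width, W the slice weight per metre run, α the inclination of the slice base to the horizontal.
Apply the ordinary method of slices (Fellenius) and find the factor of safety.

Ordinary method of slices: FS = Σ[c'·Δl_i + (W_i cosα_i)·tanφ'] / Σ W_i sinα_i, with Δl_i = b_i / cosα_i.
Slice 1: Δl = 1.7/cos(-13.2°) = 1.746 m; N'_1 = 30·cos(-13.2°) = 29.2; c'Δl = 4.02; W sinα = -6.9
Slice 2: Δl = 3.0/cos(-3.3°) = 3.005 m; N'_2 = 183·cos(-3.3°) = 182.7; c'Δl = 6.91; W sinα = -10.5
Slice 3: Δl = 1.4/cos5.8° = 1.407 m; N'_3 = 133·cos5.8° = 132.3; c'Δl = 3.24; W sinα = 13.4
Slice 4: Δl = 2.7/cos14.4° = 2.788 m; N'_4 = 290·cos14.4° = 280.9; c'Δl = 6.41; W sinα = 72.1
Slice 5: Δl = 1.3/cos23.2° = 1.414 m; N'_5 = 123·cos23.2° = 113.1; c'Δl = 3.25; W sinα = 48.5
Slice 6: Δl = 2.9/cos33.1° = 3.462 m; N'_6 = 213·cos33.1° = 178.4; c'Δl = 7.96; W sinα = 116.3
Slice 7: Δl = 2.5/cos47.9° = 3.729 m; N'_7 = 75·cos47.9° = 50.3; c'Δl = 8.58; W sinα = 55.6
Σc'Δl = 40.4 kN/m; ΣN' = 966.9 kN/m; ΣW sinα = 288.6 kN/m
Resisting = 40.4 + 966.9·tan21.0° = 40.4 + 371.2 = 411.5 kN/m
FS = 411.5 / 288.6 = 1.426

FS = 1.43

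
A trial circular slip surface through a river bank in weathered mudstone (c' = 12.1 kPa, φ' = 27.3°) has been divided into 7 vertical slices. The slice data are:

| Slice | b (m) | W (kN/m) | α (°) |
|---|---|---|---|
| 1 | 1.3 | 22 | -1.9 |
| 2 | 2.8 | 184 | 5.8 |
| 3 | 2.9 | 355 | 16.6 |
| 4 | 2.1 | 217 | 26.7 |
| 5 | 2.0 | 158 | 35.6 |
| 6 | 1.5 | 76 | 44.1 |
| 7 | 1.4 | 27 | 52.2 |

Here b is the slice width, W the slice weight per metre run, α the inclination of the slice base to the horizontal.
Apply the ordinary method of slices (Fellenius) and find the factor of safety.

FS = 1.78

Ordinary method of slices: FS = Σ[c'·Δl_i + (W_i cosα_i)·tanφ'] / Σ W_i sinα_i, with Δl_i = b_i / cosα_i.
Slice 1: Δl = 1.3/cos(-1.9°) = 1.301 m; N'_1 = 22·cos(-1.9°) = 22.0; c'Δl = 15.74; W sinα = -0.7
Slice 2: Δl = 2.8/cos5.8° = 2.814 m; N'_2 = 184·cos5.8° = 183.1; c'Δl = 34.05; W sinα = 18.6
Slice 3: Δl = 2.9/cos16.6° = 3.026 m; N'_3 = 355·cos16.6° = 340.2; c'Δl = 36.62; W sinα = 101.4
Slice 4: Δl = 2.1/cos26.7° = 2.351 m; N'_4 = 217·cos26.7° = 193.9; c'Δl = 28.44; W sinα = 97.5
Slice 5: Δl = 2.0/cos35.6° = 2.460 m; N'_5 = 158·cos35.6° = 128.5; c'Δl = 29.76; W sinα = 92.0
Slice 6: Δl = 1.5/cos44.1° = 2.089 m; N'_6 = 76·cos44.1° = 54.6; c'Δl = 25.27; W sinα = 52.9
Slice 7: Δl = 1.4/cos52.2° = 2.284 m; N'_7 = 27·cos52.2° = 16.5; c'Δl = 27.64; W sinα = 21.3
Σc'Δl = 197.5 kN/m; ΣN' = 938.7 kN/m; ΣW sinα = 383.0 kN/m
Resisting = 197.5 + 938.7·tan27.3° = 197.5 + 484.5 = 682.0 kN/m
FS = 682.0 / 383.0 = 1.781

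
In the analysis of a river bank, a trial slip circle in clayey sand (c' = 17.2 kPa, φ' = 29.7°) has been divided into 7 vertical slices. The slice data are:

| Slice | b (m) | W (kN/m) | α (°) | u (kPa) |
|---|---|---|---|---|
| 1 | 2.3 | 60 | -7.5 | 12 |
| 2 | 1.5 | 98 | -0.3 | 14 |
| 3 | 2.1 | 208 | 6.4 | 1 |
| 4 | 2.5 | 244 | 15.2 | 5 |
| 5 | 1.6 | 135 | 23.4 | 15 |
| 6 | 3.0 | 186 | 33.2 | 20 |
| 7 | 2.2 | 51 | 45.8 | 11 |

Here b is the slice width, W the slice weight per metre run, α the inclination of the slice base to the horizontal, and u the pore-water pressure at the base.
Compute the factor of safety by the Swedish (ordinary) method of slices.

Ordinary method of slices: FS = Σ[c'·Δl_i + (W_i cosα_i − u_i·Δl_i)·tanφ'] / Σ W_i sinα_i, with Δl_i = b_i / cosα_i.
Slice 1: Δl = 2.3/cos(-7.5°) = 2.320 m; N'_1 = 60·cos(-7.5°) − 12·2.320 = 31.6; c'Δl = 39.90; W sinα = -7.8
Slice 2: Δl = 1.5/cos(-0.3°) = 1.500 m; N'_2 = 98·cos(-0.3°) − 14·1.500 = 77.0; c'Δl = 25.80; W sinα = -0.5
Slice 3: Δl = 2.1/cos6.4° = 2.113 m; N'_3 = 208·cos6.4° − 1·2.113 = 204.6; c'Δl = 36.35; W sinα = 23.2
Slice 4: Δl = 2.5/cos15.2° = 2.591 m; N'_4 = 244·cos15.2° − 5·2.591 = 222.5; c'Δl = 44.56; W sinα = 64.0
Slice 5: Δl = 1.6/cos23.4° = 1.743 m; N'_5 = 135·cos23.4° − 15·1.743 = 97.7; c'Δl = 29.99; W sinα = 53.6
Slice 6: Δl = 3.0/cos33.2° = 3.585 m; N'_6 = 186·cos33.2° − 20·3.585 = 83.9; c'Δl = 61.67; W sinα = 101.8
Slice 7: Δl = 2.2/cos45.8° = 3.156 m; N'_7 = 51·cos45.8° − 11·3.156 = 0.8; c'Δl = 54.28; W sinα = 36.6
Σc'Δl = 292.5 kN/m; ΣN' = 718.3 kN/m; ΣW sinα = 270.8 kN/m
Resisting = 292.5 + 718.3·tan29.7° = 292.5 + 409.7 = 702.2 kN/m
FS = 702.2 / 270.8 = 2.593

FS = 2.59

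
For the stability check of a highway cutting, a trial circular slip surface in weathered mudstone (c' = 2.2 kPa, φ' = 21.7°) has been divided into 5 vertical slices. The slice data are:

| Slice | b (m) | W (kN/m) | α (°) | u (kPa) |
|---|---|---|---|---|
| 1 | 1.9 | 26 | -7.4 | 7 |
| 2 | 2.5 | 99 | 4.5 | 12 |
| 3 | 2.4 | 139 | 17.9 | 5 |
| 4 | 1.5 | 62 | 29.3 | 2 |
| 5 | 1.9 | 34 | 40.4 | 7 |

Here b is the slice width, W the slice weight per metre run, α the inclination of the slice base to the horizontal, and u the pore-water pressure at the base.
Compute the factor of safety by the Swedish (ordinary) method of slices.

FS = 1.29

Ordinary method of slices: FS = Σ[c'·Δl_i + (W_i cosα_i − u_i·Δl_i)·tanφ'] / Σ W_i sinα_i, with Δl_i = b_i / cosα_i.
Slice 1: Δl = 1.9/cos(-7.4°) = 1.916 m; N'_1 = 26·cos(-7.4°) − 7·1.916 = 12.4; c'Δl = 4.22; W sinα = -3.3
Slice 2: Δl = 2.5/cos4.5° = 2.508 m; N'_2 = 99·cos4.5° − 12·2.508 = 68.6; c'Δl = 5.52; W sinα = 7.8
Slice 3: Δl = 2.4/cos17.9° = 2.522 m; N'_3 = 139·cos17.9° − 5·2.522 = 119.7; c'Δl = 5.55; W sinα = 42.7
Slice 4: Δl = 1.5/cos29.3° = 1.720 m; N'_4 = 62·cos29.3° − 2·1.720 = 50.6; c'Δl = 3.78; W sinα = 30.3
Slice 5: Δl = 1.9/cos40.4° = 2.495 m; N'_5 = 34·cos40.4° − 7·2.495 = 8.4; c'Δl = 5.49; W sinα = 22.0
Σc'Δl = 24.6 kN/m; ΣN' = 259.7 kN/m; ΣW sinα = 99.5 kN/m
Resisting = 24.6 + 259.7·tan21.7° = 24.6 + 103.3 = 127.9 kN/m
FS = 127.9 / 99.5 = 1.285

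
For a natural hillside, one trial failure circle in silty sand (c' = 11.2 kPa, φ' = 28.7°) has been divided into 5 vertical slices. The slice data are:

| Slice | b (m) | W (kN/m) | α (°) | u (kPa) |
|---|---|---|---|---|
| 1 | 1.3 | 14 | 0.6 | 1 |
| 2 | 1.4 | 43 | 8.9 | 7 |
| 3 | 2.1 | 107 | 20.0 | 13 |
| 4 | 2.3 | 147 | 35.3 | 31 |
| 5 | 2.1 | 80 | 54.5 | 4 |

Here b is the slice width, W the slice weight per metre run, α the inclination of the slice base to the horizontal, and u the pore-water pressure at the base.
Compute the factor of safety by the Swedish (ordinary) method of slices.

FS = 1.17

Ordinary method of slices: FS = Σ[c'·Δl_i + (W_i cosα_i − u_i·Δl_i)·tanφ'] / Σ W_i sinα_i, with Δl_i = b_i / cosα_i.
Slice 1: Δl = 1.3/cos0.6° = 1.300 m; N'_1 = 14·cos0.6° − 1·1.300 = 12.7; c'Δl = 14.56; W sinα = 0.1
Slice 2: Δl = 1.4/cos8.9° = 1.417 m; N'_2 = 43·cos8.9° − 7·1.417 = 32.6; c'Δl = 15.87; W sinα = 6.7
Slice 3: Δl = 2.1/cos20.0° = 2.235 m; N'_3 = 107·cos20.0° − 13·2.235 = 71.5; c'Δl = 25.03; W sinα = 36.6
Slice 4: Δl = 2.3/cos35.3° = 2.818 m; N'_4 = 147·cos35.3° − 31·2.818 = 32.6; c'Δl = 31.56; W sinα = 84.9
Slice 5: Δl = 2.1/cos54.5° = 3.616 m; N'_5 = 80·cos54.5° − 4·3.616 = 32.0; c'Δl = 40.50; W sinα = 65.1
Σc'Δl = 127.5 kN/m; ΣN' = 181.4 kN/m; ΣW sinα = 193.5 kN/m
Resisting = 127.5 + 181.4·tan28.7° = 127.5 + 99.3 = 226.8 kN/m
FS = 226.8 / 193.5 = 1.172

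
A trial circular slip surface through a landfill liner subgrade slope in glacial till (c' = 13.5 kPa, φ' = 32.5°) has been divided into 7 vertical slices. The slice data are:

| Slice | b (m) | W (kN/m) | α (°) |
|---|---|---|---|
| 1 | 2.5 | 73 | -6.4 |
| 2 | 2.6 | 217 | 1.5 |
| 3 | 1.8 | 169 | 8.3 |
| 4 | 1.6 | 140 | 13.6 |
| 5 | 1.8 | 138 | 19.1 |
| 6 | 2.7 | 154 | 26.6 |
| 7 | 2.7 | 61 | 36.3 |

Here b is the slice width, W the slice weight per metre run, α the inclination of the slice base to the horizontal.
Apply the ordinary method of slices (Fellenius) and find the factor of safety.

FS = 3.94

Ordinary method of slices: FS = Σ[c'·Δl_i + (W_i cosα_i)·tanφ'] / Σ W_i sinα_i, with Δl_i = b_i / cosα_i.
Slice 1: Δl = 2.5/cos(-6.4°) = 2.516 m; N'_1 = 73·cos(-6.4°) = 72.5; c'Δl = 33.96; W sinα = -8.1
Slice 2: Δl = 2.6/cos1.5° = 2.601 m; N'_2 = 217·cos1.5° = 216.9; c'Δl = 35.11; W sinα = 5.7
Slice 3: Δl = 1.8/cos8.3° = 1.819 m; N'_3 = 169·cos8.3° = 167.2; c'Δl = 24.56; W sinα = 24.4
Slice 4: Δl = 1.6/cos13.6° = 1.646 m; N'_4 = 140·cos13.6° = 136.1; c'Δl = 22.22; W sinα = 32.9
Slice 5: Δl = 1.8/cos19.1° = 1.905 m; N'_5 = 138·cos19.1° = 130.4; c'Δl = 25.72; W sinα = 45.2
Slice 6: Δl = 2.7/cos26.6° = 3.020 m; N'_6 = 154·cos26.6° = 137.7; c'Δl = 40.76; W sinα = 69.0
Slice 7: Δl = 2.7/cos36.3° = 3.350 m; N'_7 = 61·cos36.3° = 49.2; c'Δl = 45.23; W sinα = 36.1
Σc'Δl = 227.6 kN/m; ΣN' = 910.0 kN/m; ΣW sinα = 205.1 kN/m
Resisting = 227.6 + 910.0·tan32.5° = 227.6 + 579.8 = 807.3 kN/m
FS = 807.3 / 205.1 = 3.937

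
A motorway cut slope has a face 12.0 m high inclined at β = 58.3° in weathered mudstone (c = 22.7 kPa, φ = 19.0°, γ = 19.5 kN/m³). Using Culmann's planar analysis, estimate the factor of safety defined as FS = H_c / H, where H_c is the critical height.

FS = 1.38

H_c = (4c/γ) · sinβ cosφ / [1 − cos(β − φ)]
    = (4·22.7/19.5) · sin58.3°·cos19.0° / [1 − cos39.3°]
    = 4.656 · 0.8045 / 0.2262 = 16.56 m
FS = H_c / H = 16.56 / 12.0 = 1.380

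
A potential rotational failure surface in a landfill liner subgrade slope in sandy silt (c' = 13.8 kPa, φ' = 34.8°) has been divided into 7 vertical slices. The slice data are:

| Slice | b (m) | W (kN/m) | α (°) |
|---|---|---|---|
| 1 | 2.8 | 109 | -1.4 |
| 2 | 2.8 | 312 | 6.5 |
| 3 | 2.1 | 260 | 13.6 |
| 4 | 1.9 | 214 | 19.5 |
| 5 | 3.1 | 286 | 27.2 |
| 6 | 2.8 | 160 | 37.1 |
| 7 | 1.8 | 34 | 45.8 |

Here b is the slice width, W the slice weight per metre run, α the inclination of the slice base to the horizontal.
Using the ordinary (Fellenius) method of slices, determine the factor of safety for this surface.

Ordinary method of slices: FS = Σ[c'·Δl_i + (W_i cosα_i)·tanφ'] / Σ W_i sinα_i, with Δl_i = b_i / cosα_i.
Slice 1: Δl = 2.8/cos(-1.4°) = 2.801 m; N'_1 = 109·cos(-1.4°) = 109.0; c'Δl = 38.65; W sinα = -2.7
Slice 2: Δl = 2.8/cos6.5° = 2.818 m; N'_2 = 312·cos6.5° = 310.0; c'Δl = 38.89; W sinα = 35.3
Slice 3: Δl = 2.1/cos13.6° = 2.161 m; N'_3 = 260·cos13.6° = 252.7; c'Δl = 29.82; W sinα = 61.1
Slice 4: Δl = 1.9/cos19.5° = 2.016 m; N'_4 = 214·cos19.5° = 201.7; c'Δl = 27.82; W sinα = 71.4
Slice 5: Δl = 3.1/cos27.2° = 3.485 m; N'_5 = 286·cos27.2° = 254.4; c'Δl = 48.10; W sinα = 130.7
Slice 6: Δl = 2.8/cos37.1° = 3.511 m; N'_6 = 160·cos37.1° = 127.6; c'Δl = 48.45; W sinα = 96.5
Slice 7: Δl = 1.8/cos45.8° = 2.582 m; N'_7 = 34·cos45.8° = 23.7; c'Δl = 35.63; W sinα = 24.4
Σc'Δl = 267.3 kN/m; ΣN' = 1279.1 kN/m; ΣW sinα = 416.8 kN/m
Resisting = 267.3 + 1279.1·tan34.8° = 267.3 + 889.0 = 1156.3 kN/m
FS = 1156.3 / 416.8 = 2.774

FS = 2.77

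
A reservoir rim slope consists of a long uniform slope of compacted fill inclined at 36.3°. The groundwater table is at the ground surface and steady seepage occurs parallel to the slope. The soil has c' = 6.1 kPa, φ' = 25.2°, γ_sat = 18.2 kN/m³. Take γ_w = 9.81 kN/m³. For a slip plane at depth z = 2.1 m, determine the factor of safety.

FS = 0.63

With seepage parallel to the slope and the water table at the surface, the effective normal stress on the slip plane uses the buoyant unit weight γ' = γ_sat − γ_w while the driving shear stress uses γ_sat:
FS = [c' + γ' z cos²β tanφ'] / [γ_sat z sinβ cosβ]
γ' = 18.2 − 9.81 = 8.39 kN/m³
Numerator = 6.1 + 8.39·2.1·cos²36.3°·tan25.2° = 6.1 + 8.39·2.1·0.6495·0.4706 = 11.485 kPa
Denominator = 18.2·2.1·sin36.3°·cos36.3° = 18.2·2.1·0.5920·0.8059 = 18.236 kPa
FS = 11.485 / 18.236 = 0.630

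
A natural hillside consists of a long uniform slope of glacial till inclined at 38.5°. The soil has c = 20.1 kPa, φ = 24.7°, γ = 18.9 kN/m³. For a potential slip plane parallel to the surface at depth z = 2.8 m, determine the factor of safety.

FS = 1.36

For an infinite slope with a slip plane parallel to the surface (no pore pressure): FS = [c + γz cos²β tanφ] / [γz sinβ cosβ].
γz = 18.9·2.8 = 52.92 kN/m²
Numerator = 20.1 + 52.92·cos²38.5°·tan24.7° = 20.1 + 52.92·0.6125·0.4599 = 35.008 kPa
Denominator = 52.92·sin38.5°·cos38.5° = 52.92·0.6225·0.7826 = 25.782 kPa
FS = 35.008 / 25.782 = 1.358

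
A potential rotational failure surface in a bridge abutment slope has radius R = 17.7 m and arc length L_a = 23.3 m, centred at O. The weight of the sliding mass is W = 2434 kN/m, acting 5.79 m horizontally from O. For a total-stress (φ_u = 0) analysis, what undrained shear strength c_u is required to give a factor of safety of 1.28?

c_u = 43.7 kPa

FS = c_u·L_a·R / (W·d), so c_u = FS·W·d / (L_a·R).
c_u = 1.28·2434·5.79 / (23.30·17.7) = 18038.9 / 412.41 = 43.74 kPa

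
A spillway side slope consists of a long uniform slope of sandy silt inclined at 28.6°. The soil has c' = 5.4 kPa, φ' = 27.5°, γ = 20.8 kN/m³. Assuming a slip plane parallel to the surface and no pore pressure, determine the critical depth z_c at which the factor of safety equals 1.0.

Setting FS = 1.00 in FS = [c' + γz cos²β tanφ'] / [γz sinβ cosβ] and solving for z:
z = c' / [γ cosβ (FS·sinβ − cosβ·tanφ')]
  = 5.4 / [20.8·cos28.6°·(1.00·sin28.6° − cos28.6°·tan27.5°)]
  = 5.4 / [20.8·0.8780·(1.00·0.4787 − 0.8780·0.5206)]
  = 5.4 / 0.3952 = 13.662 m

z_c = 13.66 m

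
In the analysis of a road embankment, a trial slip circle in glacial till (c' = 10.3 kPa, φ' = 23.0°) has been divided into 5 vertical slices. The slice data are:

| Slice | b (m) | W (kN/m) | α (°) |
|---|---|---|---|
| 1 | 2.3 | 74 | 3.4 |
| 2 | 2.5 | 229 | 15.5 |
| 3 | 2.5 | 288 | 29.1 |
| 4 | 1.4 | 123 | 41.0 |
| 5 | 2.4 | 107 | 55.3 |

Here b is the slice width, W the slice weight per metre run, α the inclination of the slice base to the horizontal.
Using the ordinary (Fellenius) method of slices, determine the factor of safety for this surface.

Ordinary method of slices: FS = Σ[c'·Δl_i + (W_i cosα_i)·tanφ'] / Σ W_i sinα_i, with Δl_i = b_i / cosα_i.
Slice 1: Δl = 2.3/cos3.4° = 2.304 m; N'_1 = 74·cos3.4° = 73.9; c'Δl = 23.73; W sinα = 4.4
Slice 2: Δl = 2.5/cos15.5° = 2.594 m; N'_2 = 229·cos15.5° = 220.7; c'Δl = 26.72; W sinα = 61.2
Slice 3: Δl = 2.5/cos29.1° = 2.861 m; N'_3 = 288·cos29.1° = 251.6; c'Δl = 29.47; W sinα = 140.1
Slice 4: Δl = 1.4/cos41.0° = 1.855 m; N'_4 = 123·cos41.0° = 92.8; c'Δl = 19.11; W sinα = 80.7
Slice 5: Δl = 2.4/cos55.3° = 4.216 m; N'_5 = 107·cos55.3° = 60.9; c'Δl = 43.42; W sinα = 88.0
Σc'Δl = 142.5 kN/m; ΣN' = 699.9 kN/m; ΣW sinα = 374.3 kN/m
Resisting = 142.5 + 699.9·tan23.0° = 142.5 + 297.1 = 439.6 kN/m
FS = 439.6 / 374.3 = 1.174

FS = 1.17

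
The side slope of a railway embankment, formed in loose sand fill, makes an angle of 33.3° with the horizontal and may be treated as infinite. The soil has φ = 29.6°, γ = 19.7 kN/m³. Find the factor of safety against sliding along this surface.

For a dry cohesionless infinite slope the factor of safety is FS = tanφ / tanβ.
FS = tan29.6° / tan33.3° = 0.5681 / 0.6569 = 0.865

FS = 0.86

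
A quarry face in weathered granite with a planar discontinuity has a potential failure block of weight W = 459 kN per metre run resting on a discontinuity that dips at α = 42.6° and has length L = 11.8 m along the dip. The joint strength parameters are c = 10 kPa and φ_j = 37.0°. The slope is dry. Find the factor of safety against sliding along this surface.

Resolving the block weight along and normal to the plane and applying the Mohr–Coulomb strength on the joint:
N' = W cosα = 459·cos42.6° = 337.9 kN/m
Driving force T = W sinα = 459·sin42.6° = 310.7 kN/m
Resisting force R = c·L + N'·tanφ_j = 10·11.8 + 337.9·tan37.0° = 118.0 + 254.6 = 372.6 kN/m
FS = R / T = 372.6 / 310.7 = 1.199

FS = 1.20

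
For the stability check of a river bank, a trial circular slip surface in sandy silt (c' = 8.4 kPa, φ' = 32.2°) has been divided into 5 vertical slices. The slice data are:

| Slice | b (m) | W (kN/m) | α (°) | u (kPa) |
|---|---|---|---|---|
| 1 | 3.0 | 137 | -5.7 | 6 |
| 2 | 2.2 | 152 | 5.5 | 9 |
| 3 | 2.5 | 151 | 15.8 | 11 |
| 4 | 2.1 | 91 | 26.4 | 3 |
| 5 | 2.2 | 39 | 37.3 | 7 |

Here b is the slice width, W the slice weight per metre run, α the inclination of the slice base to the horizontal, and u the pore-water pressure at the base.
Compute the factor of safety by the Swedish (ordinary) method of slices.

Ordinary method of slices: FS = Σ[c'·Δl_i + (W_i cosα_i − u_i·Δl_i)·tanφ'] / Σ W_i sinα_i, with Δl_i = b_i / cosα_i.
Slice 1: Δl = 3.0/cos(-5.7°) = 3.015 m; N'_1 = 137·cos(-5.7°) − 6·3.015 = 118.2; c'Δl = 25.33; W sinα = -13.6
Slice 2: Δl = 2.2/cos5.5° = 2.210 m; N'_2 = 152·cos5.5° − 9·2.210 = 131.4; c'Δl = 18.57; W sinα = 14.6
Slice 3: Δl = 2.5/cos15.8° = 2.598 m; N'_3 = 151·cos15.8° − 11·2.598 = 116.7; c'Δl = 21.82; W sinα = 41.1
Slice 4: Δl = 2.1/cos26.4° = 2.345 m; N'_4 = 91·cos26.4° − 3·2.345 = 74.5; c'Δl = 19.69; W sinα = 40.5
Slice 5: Δl = 2.2/cos37.3° = 2.766 m; N'_5 = 39·cos37.3° − 7·2.766 = 11.7; c'Δl = 23.23; W sinα = 23.6
Σc'Δl = 108.6 kN/m; ΣN' = 452.5 kN/m; ΣW sinα = 106.2 kN/m
Resisting = 108.6 + 452.5·tan32.2° = 108.6 + 285.0 = 393.6 kN/m
FS = 393.6 / 106.2 = 3.707

FS = 3.71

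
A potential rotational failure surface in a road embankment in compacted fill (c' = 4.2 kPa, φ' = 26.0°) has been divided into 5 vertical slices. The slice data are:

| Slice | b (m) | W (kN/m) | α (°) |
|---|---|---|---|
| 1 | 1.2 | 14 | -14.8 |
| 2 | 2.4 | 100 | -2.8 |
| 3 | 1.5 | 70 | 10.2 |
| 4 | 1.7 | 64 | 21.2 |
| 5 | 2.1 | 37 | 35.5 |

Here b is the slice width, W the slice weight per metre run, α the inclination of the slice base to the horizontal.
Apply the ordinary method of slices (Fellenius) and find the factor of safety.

Ordinary method of slices: FS = Σ[c'·Δl_i + (W_i cosα_i)·tanφ'] / Σ W_i sinα_i, with Δl_i = b_i / cosα_i.
Slice 1: Δl = 1.2/cos(-14.8°) = 1.241 m; N'_1 = 14·cos(-14.8°) = 13.5; c'Δl = 5.21; W sinα = -3.6
Slice 2: Δl = 2.4/cos(-2.8°) = 2.403 m; N'_2 = 100·cos(-2.8°) = 99.9; c'Δl = 10.09; W sinα = -4.9
Slice 3: Δl = 1.5/cos10.2° = 1.524 m; N'_3 = 70·cos10.2° = 68.9; c'Δl = 6.40; W sinα = 12.4
Slice 4: Δl = 1.7/cos21.2° = 1.823 m; N'_4 = 64·cos21.2° = 59.7; c'Δl = 7.66; W sinα = 23.1
Slice 5: Δl = 2.1/cos35.5° = 2.579 m; N'_5 = 37·cos35.5° = 30.1; c'Δl = 10.83; W sinα = 21.5
Σc'Δl = 40.2 kN/m; ΣN' = 272.1 kN/m; ΣW sinα = 48.6 kN/m
Resisting = 40.2 + 272.1·tan26.0° = 40.2 + 132.7 = 172.9 kN/m
FS = 172.9 / 48.6 = 3.560

FS = 3.56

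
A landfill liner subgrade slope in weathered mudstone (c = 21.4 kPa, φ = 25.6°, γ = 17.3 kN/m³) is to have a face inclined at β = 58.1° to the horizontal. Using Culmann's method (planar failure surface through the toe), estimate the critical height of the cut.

Culmann's analysis gives the critical failure plane at α_cr = (β + φ)/2 = (58.1 + 25.6)/2 = 41.9°, and the critical height
H_c = (4c/γ) · sinβ cosφ / [1 − cos(β − φ)]
    = (4·21.4/17.3) · sin58.1°·cos25.6° / [1 − cos(32.5°)]
    = 4.948 · 0.8490·0.9018 / [1 − 0.8434]
    = 4.948 · 0.7656 / 0.1566
    = 24.19 m

H_c = 24.19 m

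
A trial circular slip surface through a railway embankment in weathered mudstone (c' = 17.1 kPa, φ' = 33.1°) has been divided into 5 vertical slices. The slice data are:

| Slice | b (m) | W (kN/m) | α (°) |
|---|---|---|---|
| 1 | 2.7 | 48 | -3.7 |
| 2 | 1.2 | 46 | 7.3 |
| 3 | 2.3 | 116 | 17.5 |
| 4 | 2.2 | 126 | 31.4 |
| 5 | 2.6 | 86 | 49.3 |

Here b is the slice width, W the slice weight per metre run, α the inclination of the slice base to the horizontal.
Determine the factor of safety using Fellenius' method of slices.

Ordinary method of slices: FS = Σ[c'·Δl_i + (W_i cosα_i)·tanφ'] / Σ W_i sinα_i, with Δl_i = b_i / cosα_i.
Slice 1: Δl = 2.7/cos(-3.7°) = 2.706 m; N'_1 = 48·cos(-3.7°) = 47.9; c'Δl = 46.27; W sinα = -3.1
Slice 2: Δl = 1.2/cos7.3° = 1.210 m; N'_2 = 46·cos7.3° = 45.6; c'Δl = 20.69; W sinα = 5.8
Slice 3: Δl = 2.3/cos17.5° = 2.412 m; N'_3 = 116·cos17.5° = 110.6; c'Δl = 41.24; W sinα = 34.9
Slice 4: Δl = 2.2/cos31.4° = 2.577 m; N'_4 = 126·cos31.4° = 107.5; c'Δl = 44.07; W sinα = 65.6
Slice 5: Δl = 2.6/cos49.3° = 3.987 m; N'_5 = 86·cos49.3° = 56.1; c'Δl = 68.18; W sinα = 65.2
Σc'Δl = 220.4 kN/m; ΣN' = 367.8 kN/m; ΣW sinα = 168.5 kN/m
Resisting = 220.4 + 367.8·tan33.1° = 220.4 + 239.8 = 460.2 kN/m
FS = 460.2 / 168.5 = 2.732

FS = 2.73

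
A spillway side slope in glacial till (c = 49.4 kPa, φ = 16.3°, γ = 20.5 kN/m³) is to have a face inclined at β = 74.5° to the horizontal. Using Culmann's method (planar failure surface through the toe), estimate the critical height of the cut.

Culmann's analysis gives the critical failure plane at α_cr = (β + φ)/2 = (74.5 + 16.3)/2 = 45.4°, and the critical height
H_c = (4c/γ) · sinβ cosφ / [1 − cos(β − φ)]
    = (4·49.4/20.5) · sin74.5°·cos16.3° / [1 − cos(58.2°)]
    = 9.639 · 0.9636·0.9598 / [1 − 0.5270]
    = 9.639 · 0.9249 / 0.4730
    = 18.85 m

H_c = 18.85 m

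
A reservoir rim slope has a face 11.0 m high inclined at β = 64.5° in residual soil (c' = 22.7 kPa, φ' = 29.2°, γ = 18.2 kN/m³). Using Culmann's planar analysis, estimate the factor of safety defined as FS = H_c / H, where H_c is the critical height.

H_c = (4c'/γ) · sinβ cosφ' / [1 − cos(β − φ')]
    = (4·22.7/18.2) · sin64.5°·cos29.2° / [1 − cos35.3°]
    = 4.989 · 0.7879 / 0.1839 = 21.38 m
FS = H_c / H = 21.38 / 11.0 = 1.944

FS = 1.94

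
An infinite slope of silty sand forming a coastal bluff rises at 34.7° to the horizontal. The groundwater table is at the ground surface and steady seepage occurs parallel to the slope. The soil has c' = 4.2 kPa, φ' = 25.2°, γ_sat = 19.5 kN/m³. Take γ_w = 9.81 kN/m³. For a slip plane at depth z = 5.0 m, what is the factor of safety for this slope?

FS = 0.43

With seepage parallel to the slope and the water table at the surface, the effective normal stress on the slip plane uses the buoyant unit weight γ' = γ_sat − γ_w while the driving shear stress uses γ_sat:
FS = [c' + γ' z cos²β tanφ'] / [γ_sat z sinβ cosβ]
γ' = 19.5 − 9.81 = 9.69 kN/m³
Numerator = 4.2 + 9.69·5.0·cos²34.7°·tan25.2° = 4.2 + 9.69·5.0·0.6759·0.4706 = 19.610 kPa
Denominator = 19.5·5.0·sin34.7°·cos34.7° = 19.5·5.0·0.5693·0.8221 = 45.633 kPa
FS = 19.610 / 45.633 = 0.430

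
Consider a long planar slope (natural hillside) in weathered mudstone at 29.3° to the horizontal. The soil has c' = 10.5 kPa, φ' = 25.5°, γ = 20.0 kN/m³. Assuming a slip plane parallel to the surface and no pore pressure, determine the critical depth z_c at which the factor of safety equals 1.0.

z_c = 8.20 m

Setting FS = 1.00 in FS = [c' + γz cos²β tanφ'] / [γz sinβ cosβ] and solving for z:
z = c' / [γ cosβ (FS·sinβ − cosβ·tanφ')]
  = 10.5 / [20.0·cos29.3°·(1.00·sin29.3° − cos29.3°·tan25.5°)]
  = 10.5 / [20.0·0.8721·(1.00·0.4894 − 0.8721·0.4770)]
  = 10.5 / 1.2807 = 8.199 m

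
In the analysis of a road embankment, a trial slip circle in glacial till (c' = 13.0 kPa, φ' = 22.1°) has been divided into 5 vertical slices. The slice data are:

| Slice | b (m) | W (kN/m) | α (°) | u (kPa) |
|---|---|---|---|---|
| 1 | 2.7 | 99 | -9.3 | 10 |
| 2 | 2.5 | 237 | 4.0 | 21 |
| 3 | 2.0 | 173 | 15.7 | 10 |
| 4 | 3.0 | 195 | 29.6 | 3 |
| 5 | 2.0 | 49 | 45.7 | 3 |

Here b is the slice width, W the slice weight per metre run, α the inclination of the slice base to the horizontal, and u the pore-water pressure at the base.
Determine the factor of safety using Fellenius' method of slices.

FS = 2.32

Ordinary method of slices: FS = Σ[c'·Δl_i + (W_i cosα_i − u_i·Δl_i)·tanφ'] / Σ W_i sinα_i, with Δl_i = b_i / cosα_i.
Slice 1: Δl = 2.7/cos(-9.3°) = 2.736 m; N'_1 = 99·cos(-9.3°) − 10·2.736 = 70.3; c'Δl = 35.57; W sinα = -16.0
Slice 2: Δl = 2.5/cos4.0° = 2.506 m; N'_2 = 237·cos4.0° − 21·2.506 = 183.8; c'Δl = 32.58; W sinα = 16.5
Slice 3: Δl = 2.0/cos15.7° = 2.078 m; N'_3 = 173·cos15.7° − 10·2.078 = 145.8; c'Δl = 27.01; W sinα = 46.8
Slice 4: Δl = 3.0/cos29.6° = 3.450 m; N'_4 = 195·cos29.6° − 3·3.450 = 159.2; c'Δl = 44.85; W sinα = 96.3
Slice 5: Δl = 2.0/cos45.7° = 2.864 m; N'_5 = 49·cos45.7° − 3·2.864 = 25.6; c'Δl = 37.23; W sinα = 35.1
Σc'Δl = 177.2 kN/m; ΣN' = 584.7 kN/m; ΣW sinα = 178.7 kN/m
Resisting = 177.2 + 584.7·tan22.1° = 177.2 + 237.4 = 414.7 kN/m
FS = 414.7 / 178.7 = 2.320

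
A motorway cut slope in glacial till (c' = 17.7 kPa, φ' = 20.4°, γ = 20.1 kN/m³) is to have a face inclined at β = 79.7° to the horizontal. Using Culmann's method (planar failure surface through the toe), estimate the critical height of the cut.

Culmann's analysis gives the critical failure plane at α_cr = (β + φ')/2 = (79.7 + 20.4)/2 = 50.0°, and the critical height
H_c = (4c'/γ) · sinβ cosφ' / [1 − cos(β − φ')]
    = (4·17.7/20.1) · sin79.7°·cos20.4° / [1 − cos(59.3°)]
    = 3.522 · 0.9839·0.9373 / [1 − 0.5105]
    = 3.522 · 0.9222 / 0.4895
    = 6.64 m

H_c = 6.64 m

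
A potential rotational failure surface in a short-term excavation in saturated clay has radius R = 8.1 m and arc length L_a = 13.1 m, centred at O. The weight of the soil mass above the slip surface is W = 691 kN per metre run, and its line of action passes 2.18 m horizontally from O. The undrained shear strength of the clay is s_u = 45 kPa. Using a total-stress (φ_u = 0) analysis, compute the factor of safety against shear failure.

Taking moments about the centre O, the resisting moment is provided by the undrained shear strength acting along the arc:
M_R = s_u·L_a·R = 45·13.10·8.1 = 4774.9 kN·m/m
M_D = W·d = 691·2.18 = 1506.4 kN·m/m
FS = M_R / M_D = 4774.9 / 1506.4 = 3.170

FS = 3.17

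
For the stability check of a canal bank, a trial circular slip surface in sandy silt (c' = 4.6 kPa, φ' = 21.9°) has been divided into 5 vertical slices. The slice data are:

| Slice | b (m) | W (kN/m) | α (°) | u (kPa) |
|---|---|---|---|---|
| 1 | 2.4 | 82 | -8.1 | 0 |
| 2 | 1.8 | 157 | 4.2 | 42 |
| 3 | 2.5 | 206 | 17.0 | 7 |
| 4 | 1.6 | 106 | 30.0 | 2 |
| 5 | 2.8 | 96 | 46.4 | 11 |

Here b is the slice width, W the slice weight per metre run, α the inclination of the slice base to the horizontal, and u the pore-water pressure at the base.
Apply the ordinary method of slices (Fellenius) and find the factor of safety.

FS = 1.31

Ordinary method of slices: FS = Σ[c'·Δl_i + (W_i cosα_i − u_i·Δl_i)·tanφ'] / Σ W_i sinα_i, with Δl_i = b_i / cosα_i.
Slice 1: Δl = 2.4/cos(-8.1°) = 2.424 m; N'_1 = 82·cos(-8.1°) − 0·2.424 = 81.2; c'Δl = 11.15; W sinα = -11.6
Slice 2: Δl = 1.8/cos4.2° = 1.805 m; N'_2 = 157·cos4.2° − 42·1.805 = 80.8; c'Δl = 8.30; W sinα = 11.5
Slice 3: Δl = 2.5/cos17.0° = 2.614 m; N'_3 = 206·cos17.0° − 7·2.614 = 178.7; c'Δl = 12.03; W sinα = 60.2
Slice 4: Δl = 1.6/cos30.0° = 1.848 m; N'_4 = 106·cos30.0° − 2·1.848 = 88.1; c'Δl = 8.50; W sinα = 53.0
Slice 5: Δl = 2.8/cos46.4° = 4.060 m; N'_5 = 96·cos46.4° − 11·4.060 = 21.5; c'Δl = 18.68; W sinα = 69.5
Σc'Δl = 58.7 kN/m; ΣN' = 450.3 kN/m; ΣW sinα = 182.7 kN/m
Resisting = 58.7 + 450.3·tan21.9° = 58.7 + 181.0 = 239.7 kN/m
FS = 239.7 / 182.7 = 1.312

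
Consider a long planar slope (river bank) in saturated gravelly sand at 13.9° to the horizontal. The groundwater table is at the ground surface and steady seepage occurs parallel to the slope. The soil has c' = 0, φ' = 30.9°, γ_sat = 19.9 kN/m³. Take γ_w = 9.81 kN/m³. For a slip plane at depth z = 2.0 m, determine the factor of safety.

With seepage parallel to the slope and the water table at the surface, the effective normal stress on the slip plane uses the buoyant unit weight γ' = γ_sat − γ_w while the driving shear stress uses γ_sat:
FS = [c' + γ' z cos²β tanφ'] / [γ_sat z sinβ cosβ]
(For c' = 0 this reduces to FS = (γ'/γ_sat)·tanφ'/tanβ.)
γ' = 19.9 − 9.81 = 10.09 kN/m³
Numerator = 0.0 + 10.09·2.0·cos²13.9°·tan30.9° = 0.0 + 10.09·2.0·0.9423·0.5985 = 11.380 kPa
Denominator = 19.9·2.0·sin13.9°·cos13.9° = 19.9·2.0·0.2402·0.9707 = 9.281 kPa
FS = 11.380 / 9.281 = 1.226

FS = 1.23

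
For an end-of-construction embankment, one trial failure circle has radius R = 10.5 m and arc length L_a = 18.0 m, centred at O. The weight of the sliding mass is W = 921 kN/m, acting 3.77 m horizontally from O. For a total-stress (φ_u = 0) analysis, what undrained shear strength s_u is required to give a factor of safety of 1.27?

FS = s_u·L_a·R / (W·d), so s_u = FS·W·d / (L_a·R).
s_u = 1.27·921·3.77 / (18.00·10.5) = 4409.7 / 189.00 = 23.33 kPa

s_u = 23.3 kPa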